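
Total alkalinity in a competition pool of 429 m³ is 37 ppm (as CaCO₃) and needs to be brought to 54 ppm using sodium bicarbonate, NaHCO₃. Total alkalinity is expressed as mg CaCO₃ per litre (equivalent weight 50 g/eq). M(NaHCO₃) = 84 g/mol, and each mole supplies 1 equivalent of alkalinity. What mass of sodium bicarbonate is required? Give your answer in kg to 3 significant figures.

Volume: 429 m³ = 429,000 L.
Alkalinity to add: (54 − 37) = 17 mg/L as CaCO₃ × 429,000 L = 7293 g as CaCO₃.
Equivalents: 7293 g ÷ 50 g/eq = 145.9 eq.
NaHCO₃ supplies 1 eq per mole → 145.9 mol.
Mass: 145.9 mol × 84 g/mol = 12,250 g.

12.3 kg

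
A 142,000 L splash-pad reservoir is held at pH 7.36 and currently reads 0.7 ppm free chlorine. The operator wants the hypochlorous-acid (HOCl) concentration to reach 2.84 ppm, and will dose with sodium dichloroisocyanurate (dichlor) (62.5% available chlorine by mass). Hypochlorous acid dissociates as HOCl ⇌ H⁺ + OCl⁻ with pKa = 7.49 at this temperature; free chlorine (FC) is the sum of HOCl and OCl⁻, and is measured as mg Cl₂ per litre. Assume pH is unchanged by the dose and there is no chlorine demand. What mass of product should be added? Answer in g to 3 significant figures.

[OCl⁻]/[HOCl] = 10^(pH − pKa) = 10^(7.36 − 7.49) = 0.7413; fraction as HOCl = 1/(1 + 0.7413) = 0.5743.
Free chlorine required for 2.84 ppm HOCl: 2.84 / 0.5743 = 4.945 ppm.
FC to add: 4.945 − 0.7 = 4.245 mg/L as Cl₂.
Cl₂ equivalent: 4.245 mg/L × 142,000 L = 602.8 g.
Product at 62.5% available Cl: 602.8 / 0.625 = 964.5 g.

965 g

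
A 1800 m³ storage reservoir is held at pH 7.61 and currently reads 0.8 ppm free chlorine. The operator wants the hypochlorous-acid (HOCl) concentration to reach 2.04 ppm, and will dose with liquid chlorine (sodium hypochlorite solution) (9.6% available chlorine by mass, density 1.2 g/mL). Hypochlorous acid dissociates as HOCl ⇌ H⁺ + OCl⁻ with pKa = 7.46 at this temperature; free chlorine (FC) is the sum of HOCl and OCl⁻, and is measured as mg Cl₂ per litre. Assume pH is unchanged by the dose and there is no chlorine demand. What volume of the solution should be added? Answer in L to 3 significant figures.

Volume: 1800 m³ = 1,800,000 L.
[OCl⁻]/[HOCl] = 10^(pH − pKa) = 10^(7.61 − 7.46) = 1.413; fraction as HOCl = 1/(1 + 1.413) = 0.4145.
Free chlorine required for 2.04 ppm HOCl: 2.04 / 0.4145 = 4.922 ppm.
FC to add: 4.922 − 0.8 = 4.122 mg/L as Cl₂.
Cl₂ equivalent: 4.122 mg/L × 1,800,000 L = 7419 g.
Product at 9.6% available Cl: 7419 / 0.096 = 77,280 g.
Volume: 77,280 g ÷ 1.2 g/mL = 64,400 mL.

64.4 L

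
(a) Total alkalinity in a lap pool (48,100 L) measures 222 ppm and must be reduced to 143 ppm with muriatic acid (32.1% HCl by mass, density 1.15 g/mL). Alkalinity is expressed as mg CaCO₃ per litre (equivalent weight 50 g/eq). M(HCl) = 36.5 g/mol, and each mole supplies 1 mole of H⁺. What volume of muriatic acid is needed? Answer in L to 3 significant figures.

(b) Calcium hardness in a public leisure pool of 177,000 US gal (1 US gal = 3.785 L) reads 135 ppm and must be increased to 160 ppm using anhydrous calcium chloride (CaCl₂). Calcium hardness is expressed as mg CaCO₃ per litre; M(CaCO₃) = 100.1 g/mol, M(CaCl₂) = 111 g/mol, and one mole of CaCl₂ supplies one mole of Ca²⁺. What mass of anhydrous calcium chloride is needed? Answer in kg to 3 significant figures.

(a) Alkalinity to neutralize: (222 − 143) = 79 mg/L as CaCO₃ × 48,100 L = 3800 g as CaCO₃.
(a) Equivalents of H⁺ required: 3800 ÷ 50 g/eq = 76 eq = 76 mol HCl.
(a) Mass of HCl: 76 × 36.5 = 2774 g.
(a) Mass of 32.1% solution: 2774 / 0.321 = 8642 g.
(a) Volume: 8642 g ÷ 1.15 g/mL = 7514 mL.

(b) Volume: 177,000 US gal × 3.785 L/gal = 669,945 L.
(b) Hardness to add: (160 − 135) = 25 mg/L as CaCO₃ × 669,945 L = 16,750 g as CaCO₃.
(b) Moles of Ca²⁺ (1 mol Ca²⁺ ≡ 1 mol CaCO₃): 16,750 / 100.1 g/mol = 167.3 mol.
(b) Mass of CaCl₂: 167.3 × 111 = 18,570 g.

(a) 7.51 L; (b) 18.6 kg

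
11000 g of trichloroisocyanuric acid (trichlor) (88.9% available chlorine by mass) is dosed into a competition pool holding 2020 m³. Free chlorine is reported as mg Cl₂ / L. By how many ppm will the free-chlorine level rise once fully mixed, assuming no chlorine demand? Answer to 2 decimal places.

Volume: 2020 m³ = 2,020,000 L.
Available chlorine delivered: 11,000 g × 0.889 = 9779 g as Cl₂.
Concentration rise: 9779 g / 2,020,000 L = 4.841 mg/L = 4.84 ppm.

4.84 ppm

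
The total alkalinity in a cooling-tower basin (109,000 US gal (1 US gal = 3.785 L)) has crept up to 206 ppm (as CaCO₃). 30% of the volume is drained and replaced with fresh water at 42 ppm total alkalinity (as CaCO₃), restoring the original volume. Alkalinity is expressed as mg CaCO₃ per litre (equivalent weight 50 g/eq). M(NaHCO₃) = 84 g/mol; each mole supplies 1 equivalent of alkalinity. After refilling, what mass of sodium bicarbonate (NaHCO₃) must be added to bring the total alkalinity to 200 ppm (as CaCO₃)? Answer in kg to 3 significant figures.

Volume: 109,000 US gal × 3.785 L/gal = 412,565 L.
After draining 30% and refilling: 206 × 0.70 + 42 × 0.30 = 156.8 ppm.
Deficit to target: 200 − 156.8 = 43.2 mg/L.
As CaCO₃: 43.2 mg/L × 412,565 L = 17,820 g; ÷ 50 g/eq ÷ 1 = 356.5 mol NaHCO₃.
Mass: 356.5 × 84 = 29,940 g.

29.9 kg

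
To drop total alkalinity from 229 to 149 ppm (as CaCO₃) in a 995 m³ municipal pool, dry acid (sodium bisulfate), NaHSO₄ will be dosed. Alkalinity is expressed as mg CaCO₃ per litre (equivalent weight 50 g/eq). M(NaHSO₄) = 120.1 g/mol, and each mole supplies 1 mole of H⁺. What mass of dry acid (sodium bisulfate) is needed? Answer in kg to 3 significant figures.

191 kg

Volume: 995 m³ = 995,000 L.
Alkalinity to neutralize: (229 − 149) = 80 mg/L as CaCO₃ × 995,000 L = 79,600 g as CaCO₃.
Equivalents of H⁺ required: 79,600 ÷ 50 g/eq = 1592 eq = 1592 mol NaHSO₄.
Mass of NaHSO₄: 1592 × 120.1 = 191,200 g.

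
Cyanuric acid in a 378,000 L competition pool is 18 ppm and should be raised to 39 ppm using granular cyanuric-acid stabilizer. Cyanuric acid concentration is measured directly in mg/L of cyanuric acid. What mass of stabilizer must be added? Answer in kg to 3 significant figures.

7.94 kg

CYA to add: (39 − 18) = 21 mg/L × 378,000 L = 7938 g cyanuric acid.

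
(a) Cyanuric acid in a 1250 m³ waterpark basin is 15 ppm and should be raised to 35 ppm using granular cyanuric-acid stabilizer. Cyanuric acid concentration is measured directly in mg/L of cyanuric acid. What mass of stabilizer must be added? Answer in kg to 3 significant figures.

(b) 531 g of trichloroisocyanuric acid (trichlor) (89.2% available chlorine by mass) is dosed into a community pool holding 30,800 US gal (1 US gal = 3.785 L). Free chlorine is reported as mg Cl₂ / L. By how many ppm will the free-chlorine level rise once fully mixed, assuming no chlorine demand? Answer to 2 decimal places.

(a) 25.0 kg; (b) 4.06 ppm

(a) Volume: 1250 m³ = 1,250,000 L.
(a) CYA to add: (35 − 15) = 20 mg/L × 1,250,000 L = 25,000 g cyanuric acid.

(b) Volume: 30,800 US gal × 3.785 L/gal = 116,578 L.
(b) Available chlorine delivered: 531 g × 0.892 = 473.7 g as Cl₂.
(b) Concentration rise: 473.7 g / 116,578 L = 4.063 mg/L = 4.06 ppm.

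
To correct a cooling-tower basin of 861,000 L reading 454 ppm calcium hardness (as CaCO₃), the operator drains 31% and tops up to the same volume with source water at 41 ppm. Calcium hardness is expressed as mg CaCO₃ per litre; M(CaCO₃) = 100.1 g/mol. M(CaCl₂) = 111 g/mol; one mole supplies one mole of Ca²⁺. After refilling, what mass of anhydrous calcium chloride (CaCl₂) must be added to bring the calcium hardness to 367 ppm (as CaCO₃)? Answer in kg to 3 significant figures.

39.2 kg

After draining 31% and refilling: 454 × 0.69 + 41 × 0.31 = 325.97 ppm.
Deficit to target: 367 − 325.97 = 41.03 mg/L.
As CaCO₃: 41.03 mg/L × 861,000 L = 35,330 g; ÷ 100.1 = 352.9 mol Ca²⁺.
Mass: 352.9 × 111 = 39,170 g.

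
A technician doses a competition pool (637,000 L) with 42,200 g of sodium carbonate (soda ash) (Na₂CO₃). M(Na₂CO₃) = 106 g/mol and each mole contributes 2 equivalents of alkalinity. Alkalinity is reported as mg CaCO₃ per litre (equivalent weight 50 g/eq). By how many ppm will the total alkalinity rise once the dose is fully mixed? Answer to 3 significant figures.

Moles of Na₂CO₃: 42,200 g ÷ 106 g/mol = 398.1 mol → 796.2 eq of alkalinity.
As CaCO₃: 796.2 eq × 50 g/eq = 39,810 g.
Rise: 39,810 g / 637,000 L × 1000 = 62.5 mg/L.

62.5 ppm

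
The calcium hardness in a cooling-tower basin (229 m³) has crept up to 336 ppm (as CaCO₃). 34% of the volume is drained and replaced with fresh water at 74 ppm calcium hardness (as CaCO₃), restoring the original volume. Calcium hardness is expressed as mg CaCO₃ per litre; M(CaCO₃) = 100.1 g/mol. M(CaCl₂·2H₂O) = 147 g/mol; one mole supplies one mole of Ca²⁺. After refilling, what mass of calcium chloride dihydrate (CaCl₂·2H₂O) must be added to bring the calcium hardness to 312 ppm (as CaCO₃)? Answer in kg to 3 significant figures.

21.9 kg

Volume: 229 m³ = 229,000 L.
After draining 34% and refilling: 336 × 0.66 + 74 × 0.34 = 246.92 ppm.
Deficit to target: 312 − 246.92 = 65.08 mg/L.
As CaCO₃: 65.08 mg/L × 229,000 L = 14,900 g; ÷ 100.1 = 148.9 mol Ca²⁺.
Mass: 148.9 × 147 = 21,890 g.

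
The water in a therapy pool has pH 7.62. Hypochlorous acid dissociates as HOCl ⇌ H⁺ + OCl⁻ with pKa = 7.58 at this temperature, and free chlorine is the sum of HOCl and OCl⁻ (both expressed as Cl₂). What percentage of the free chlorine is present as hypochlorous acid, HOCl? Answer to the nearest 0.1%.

47.7%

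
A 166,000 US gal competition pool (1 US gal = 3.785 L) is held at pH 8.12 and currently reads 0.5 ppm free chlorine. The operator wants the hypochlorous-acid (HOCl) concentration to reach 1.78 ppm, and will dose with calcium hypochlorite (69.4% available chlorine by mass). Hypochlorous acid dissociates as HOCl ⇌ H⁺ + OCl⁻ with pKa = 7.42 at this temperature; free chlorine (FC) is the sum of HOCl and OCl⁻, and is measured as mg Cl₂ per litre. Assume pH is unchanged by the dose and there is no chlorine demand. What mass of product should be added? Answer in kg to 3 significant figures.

Volume: 166,000 US gal × 3.785 L/gal = 628,310 L.
[OCl⁻]/[HOCl] = 10^(pH − pKa) = 10^(8.12 − 7.42) = 5.012; fraction as HOCl = 1/(1 + 5.012) = 0.1663.
Free chlorine required for 1.78 ppm HOCl: 1.78 / 0.1663 = 10.7 ppm.
FC to add: 10.7 − 0.5 = 10.2 mg/L as Cl₂.
Cl₂ equivalent: 10.2 mg/L × 628,310 L = 6409 g.
Product at 69.4% available Cl: 6409 / 0.694 = 9236 g.

9.24 kg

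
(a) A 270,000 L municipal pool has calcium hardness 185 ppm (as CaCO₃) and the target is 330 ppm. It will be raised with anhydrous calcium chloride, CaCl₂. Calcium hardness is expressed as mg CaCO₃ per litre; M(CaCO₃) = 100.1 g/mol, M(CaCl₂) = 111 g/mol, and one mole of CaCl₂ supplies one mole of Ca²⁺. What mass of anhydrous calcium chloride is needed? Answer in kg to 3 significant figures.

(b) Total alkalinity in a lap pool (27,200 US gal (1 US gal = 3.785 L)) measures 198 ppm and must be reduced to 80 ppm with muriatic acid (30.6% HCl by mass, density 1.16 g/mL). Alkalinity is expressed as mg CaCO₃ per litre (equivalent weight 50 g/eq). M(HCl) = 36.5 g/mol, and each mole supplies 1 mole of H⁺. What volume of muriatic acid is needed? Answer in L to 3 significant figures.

(a) Hardness to add: (330 − 185) = 145 mg/L as CaCO₃ × 270,000 L = 39,150 g as CaCO₃.
(a) Moles of Ca²⁺ (1 mol Ca²⁺ ≡ 1 mol CaCO₃): 39,150 / 100.1 g/mol = 391.1 mol.
(a) Mass of CaCl₂: 391.1 × 111 = 43,410 g.

(b) Volume: 27,200 US gal × 3.785 L/gal = 102,952 L.
(b) Alkalinity to neutralize: (198 − 80) = 118 mg/L as CaCO₃ × 102,952 L = 12,150 g as CaCO₃.
(b) Equivalents of H⁺ required: 12,150 ÷ 50 g/eq = 243 eq = 243 mol HCl.
(b) Mass of HCl: 243 × 36.5 = 8868 g.
(b) Mass of 30.6% solution: 8868 / 0.306 = 28,980 g.
(b) Volume: 28,980 g ÷ 1.16 g/mL = 24,980 mL.

(a) 43.4 kg; (b) 25.0 L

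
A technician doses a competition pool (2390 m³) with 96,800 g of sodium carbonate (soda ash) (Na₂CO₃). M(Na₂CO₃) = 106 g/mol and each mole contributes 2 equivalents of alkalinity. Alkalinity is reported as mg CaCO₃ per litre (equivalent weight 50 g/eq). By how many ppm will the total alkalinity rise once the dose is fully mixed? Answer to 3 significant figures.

Volume: 2390 m³ = 2,390,000 L.
Moles of Na₂CO₃: 96,800 g ÷ 106 g/mol = 913.2 mol → 1826 eq of alkalinity.
As CaCO₃: 1826 eq × 50 g/eq = 91,320 g.
Rise: 91,320 g / 2,390,000 L × 1000 = 38.21 mg/L.

38.2 ppm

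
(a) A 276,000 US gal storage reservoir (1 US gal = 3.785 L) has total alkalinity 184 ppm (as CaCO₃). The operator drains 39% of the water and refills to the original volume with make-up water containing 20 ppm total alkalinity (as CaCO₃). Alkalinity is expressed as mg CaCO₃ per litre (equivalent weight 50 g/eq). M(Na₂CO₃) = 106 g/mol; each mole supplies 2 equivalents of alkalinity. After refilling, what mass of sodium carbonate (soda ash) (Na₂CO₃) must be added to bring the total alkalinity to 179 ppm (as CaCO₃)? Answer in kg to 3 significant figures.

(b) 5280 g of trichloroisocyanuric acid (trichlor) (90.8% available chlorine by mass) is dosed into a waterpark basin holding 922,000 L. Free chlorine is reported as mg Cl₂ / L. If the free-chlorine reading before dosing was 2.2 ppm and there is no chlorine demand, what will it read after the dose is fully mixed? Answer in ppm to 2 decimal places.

(a) Volume: 276,000 US gal × 3.785 L/gal = 1,044,660 L.
(a) After draining 39% and refilling: 184 × 0.61 + 20 × 0.39 = 120.04 ppm.
(a) Deficit to target: 179 − 120.04 = 58.96 mg/L.
(a) As CaCO₃: 58.96 mg/L × 1,044,660 L = 61,590 g; ÷ 50 g/eq ÷ 2 = 615.9 mol Na₂CO₃.
(a) Mass: 615.9 × 106 = 65,290 g.

(b) Available chlorine delivered: 5280 g × 0.908 = 4794 g as Cl₂.
(b) Concentration rise: 4794 g / 922,000 L = 5.2 mg/L = 5.20 ppm.
(b) Final FC: 2.2 + 5.20 = 7.40 ppm.

(a) 65.3 kg; (b) 7.40 ppm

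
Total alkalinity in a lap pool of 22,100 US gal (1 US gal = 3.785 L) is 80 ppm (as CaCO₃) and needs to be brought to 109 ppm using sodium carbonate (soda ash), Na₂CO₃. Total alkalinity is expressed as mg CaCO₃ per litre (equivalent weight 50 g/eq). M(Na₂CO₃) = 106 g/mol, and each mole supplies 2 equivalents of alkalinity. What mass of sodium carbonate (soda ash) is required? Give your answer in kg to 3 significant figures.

Volume: 22,100 US gal × 3.785 L/gal = 83,648 L.
Alkalinity to add: (109 − 80) = 29 mg/L as CaCO₃ × 83,648 L = 2426 g as CaCO₃.
Equivalents: 2426 g ÷ 50 g/eq = 48.52 eq.
Each mole of Na₂CO₃ supplies 2 eq, so 48.52 / 2 = 24.26 mol.
Mass: 24.26 mol × 106 g/mol = 2571 g.

2.57 kg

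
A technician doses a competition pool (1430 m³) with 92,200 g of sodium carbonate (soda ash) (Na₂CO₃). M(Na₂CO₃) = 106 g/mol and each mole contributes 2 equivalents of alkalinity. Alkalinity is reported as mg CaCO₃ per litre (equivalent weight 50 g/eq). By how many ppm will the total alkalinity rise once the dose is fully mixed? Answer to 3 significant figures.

60.8 ppm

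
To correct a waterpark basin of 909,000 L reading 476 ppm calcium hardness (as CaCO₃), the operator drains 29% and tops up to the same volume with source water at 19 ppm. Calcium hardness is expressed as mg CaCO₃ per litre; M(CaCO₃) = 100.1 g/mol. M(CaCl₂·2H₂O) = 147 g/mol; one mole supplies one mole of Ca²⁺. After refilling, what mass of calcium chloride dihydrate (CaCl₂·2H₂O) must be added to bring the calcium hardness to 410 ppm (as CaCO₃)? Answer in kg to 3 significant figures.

88.8 kg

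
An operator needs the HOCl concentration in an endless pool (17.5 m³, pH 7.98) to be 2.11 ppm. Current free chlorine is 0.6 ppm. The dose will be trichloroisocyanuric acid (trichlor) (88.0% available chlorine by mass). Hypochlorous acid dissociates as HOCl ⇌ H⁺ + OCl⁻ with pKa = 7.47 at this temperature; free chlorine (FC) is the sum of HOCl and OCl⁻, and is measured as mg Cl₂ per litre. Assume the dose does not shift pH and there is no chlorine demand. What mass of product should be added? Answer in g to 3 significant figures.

166 g

Volume: 17.5 m³ = 17,500 L.
[OCl⁻]/[HOCl] = 10^(pH − pKa) = 10^(7.98 − 7.47) = 3.236; fraction as HOCl = 1/(1 + 3.236) = 0.2361.
Free chlorine required for 2.11 ppm HOCl: 2.11 / 0.2361 = 8.938 ppm.
FC to add: 8.938 − 0.6 = 8.338 mg/L as Cl₂.
Cl₂ equivalent: 8.338 mg/L × 17,500 L = 145.9 g.
Product at 88.0% available Cl: 145.9 / 0.88 = 165.8 g.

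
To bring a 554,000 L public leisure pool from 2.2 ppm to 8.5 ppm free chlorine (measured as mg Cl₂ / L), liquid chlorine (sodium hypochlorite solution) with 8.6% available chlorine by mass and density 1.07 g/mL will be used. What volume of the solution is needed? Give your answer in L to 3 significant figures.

Chlorine deficit: 8.5 − 2.2 = 6.3 ppm = 6.3 mg/L as Cl₂.
Cl₂ equivalent needed: 6.3 mg/L × 554,000 L = 3,490,000 mg = 3490 g.
Product at 8.6% available chlorine: 3490 / 0.086 = 40,580 g.
Volume at density 1.07 g/mL: 40,580 g ÷ 1.07 g/mL = 37,930 mL.

37.9 L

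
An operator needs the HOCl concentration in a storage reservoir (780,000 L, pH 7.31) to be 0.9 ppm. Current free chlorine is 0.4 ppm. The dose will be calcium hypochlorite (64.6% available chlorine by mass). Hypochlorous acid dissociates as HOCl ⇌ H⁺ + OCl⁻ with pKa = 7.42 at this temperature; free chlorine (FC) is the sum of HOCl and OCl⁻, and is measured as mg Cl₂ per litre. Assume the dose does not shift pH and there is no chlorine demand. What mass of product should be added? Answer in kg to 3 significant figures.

[OCl⁻]/[HOCl] = 10^(pH − pKa) = 10^(7.31 − 7.42) = 0.7762; fraction as HOCl = 1/(1 + 0.7762) = 0.563.
Free chlorine required for 0.9 ppm HOCl: 0.9 / 0.563 = 1.599 ppm.
FC to add: 1.599 − 0.4 = 1.199 mg/L as Cl₂.
Cl₂ equivalent: 1.199 mg/L × 780,000 L = 934.9 g.
Product at 64.6% available Cl: 934.9 / 0.646 = 1447 g.

1.45 kg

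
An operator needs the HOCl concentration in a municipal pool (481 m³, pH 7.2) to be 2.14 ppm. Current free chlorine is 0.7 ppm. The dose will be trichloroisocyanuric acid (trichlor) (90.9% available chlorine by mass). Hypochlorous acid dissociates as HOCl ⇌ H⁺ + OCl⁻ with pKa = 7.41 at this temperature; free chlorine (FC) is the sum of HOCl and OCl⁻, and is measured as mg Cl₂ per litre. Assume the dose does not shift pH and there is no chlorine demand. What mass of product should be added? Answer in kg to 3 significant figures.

1.46 kg

Volume: 481 m³ = 481,000 L.
[OCl⁻]/[HOCl] = 10^(pH − pKa) = 10^(7.2 − 7.41) = 0.6166; fraction as HOCl = 1/(1 + 0.6166) = 0.6186.
Free chlorine required for 2.14 ppm HOCl: 2.14 / 0.6186 = 3.46 ppm.
FC to add: 3.46 − 0.7 = 2.76 mg/L as Cl₂.
Cl₂ equivalent: 2.76 mg/L × 481,000 L = 1327 g.
Product at 90.9% available Cl: 1327 / 0.909 = 1460 g.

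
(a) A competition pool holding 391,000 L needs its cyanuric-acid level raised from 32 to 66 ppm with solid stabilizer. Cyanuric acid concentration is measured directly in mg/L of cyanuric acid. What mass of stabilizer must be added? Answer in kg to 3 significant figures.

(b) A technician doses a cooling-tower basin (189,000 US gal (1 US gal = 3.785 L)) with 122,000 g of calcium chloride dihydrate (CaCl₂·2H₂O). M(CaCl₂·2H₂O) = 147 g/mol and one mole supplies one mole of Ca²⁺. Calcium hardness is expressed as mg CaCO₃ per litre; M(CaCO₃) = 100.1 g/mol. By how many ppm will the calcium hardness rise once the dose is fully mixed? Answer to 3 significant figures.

(a) CYA to add: (66 − 32) = 34 mg/L × 391,000 L = 13,290 g cyanuric acid.

(b) Volume: 189,000 US gal × 3.785 L/gal = 715,365 L.
(b) Moles of Ca²⁺: 122,000 g ÷ 147 g/mol = 829.9 mol.
(b) As CaCO₃: 829.9 mol × 100.1 g/mol = 83,080 g.
(b) Rise: 83,080 g / 715,365 L × 1000 = 116.1 mg/L.

(a) 13.3 kg; (b) 116 ppm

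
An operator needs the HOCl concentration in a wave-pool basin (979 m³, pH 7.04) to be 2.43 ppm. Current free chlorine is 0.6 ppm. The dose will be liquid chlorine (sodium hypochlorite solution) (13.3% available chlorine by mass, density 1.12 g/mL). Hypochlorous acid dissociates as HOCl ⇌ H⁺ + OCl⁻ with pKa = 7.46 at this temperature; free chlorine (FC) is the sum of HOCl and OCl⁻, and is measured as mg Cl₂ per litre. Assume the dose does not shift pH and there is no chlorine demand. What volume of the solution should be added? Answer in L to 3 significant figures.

18.1 L

Volume: 979 m³ = 979,000 L.
[OCl⁻]/[HOCl] = 10^(pH − pKa) = 10^(7.04 − 7.46) = 0.3802; fraction as HOCl = 1/(1 + 0.3802) = 0.7245.
Free chlorine required for 2.43 ppm HOCl: 2.43 / 0.7245 = 3.354 ppm.
FC to add: 3.354 − 0.6 = 2.754 mg/L as Cl₂.
Cl₂ equivalent: 2.754 mg/L × 979,000 L = 2696 g.
Product at 13.3% available Cl: 2696 / 0.133 = 20,270 g.
Volume: 20,270 g ÷ 1.12 g/mL = 18,100 mL.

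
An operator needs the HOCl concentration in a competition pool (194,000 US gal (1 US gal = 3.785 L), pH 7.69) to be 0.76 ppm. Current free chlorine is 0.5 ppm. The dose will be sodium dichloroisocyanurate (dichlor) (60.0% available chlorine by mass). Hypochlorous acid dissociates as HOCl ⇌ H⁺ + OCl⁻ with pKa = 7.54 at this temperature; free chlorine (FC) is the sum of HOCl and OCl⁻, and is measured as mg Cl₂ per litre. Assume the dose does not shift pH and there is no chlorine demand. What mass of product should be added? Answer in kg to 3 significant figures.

1.63 kg

Volume: 194,000 US gal × 3.785 L/gal = 734,290 L.
[OCl⁻]/[HOCl] = 10^(pH − pKa) = 10^(7.69 − 7.54) = 1.413; fraction as HOCl = 1/(1 + 1.413) = 0.4145.
Free chlorine required for 0.76 ppm HOCl: 0.76 / 0.4145 = 1.834 ppm.
FC to add: 1.834 − 0.5 = 1.334 mg/L as Cl₂.
Cl₂ equivalent: 1.334 mg/L × 734,290 L = 979.2 g.
Product at 60.0% available Cl: 979.2 / 0.6 = 1632 g.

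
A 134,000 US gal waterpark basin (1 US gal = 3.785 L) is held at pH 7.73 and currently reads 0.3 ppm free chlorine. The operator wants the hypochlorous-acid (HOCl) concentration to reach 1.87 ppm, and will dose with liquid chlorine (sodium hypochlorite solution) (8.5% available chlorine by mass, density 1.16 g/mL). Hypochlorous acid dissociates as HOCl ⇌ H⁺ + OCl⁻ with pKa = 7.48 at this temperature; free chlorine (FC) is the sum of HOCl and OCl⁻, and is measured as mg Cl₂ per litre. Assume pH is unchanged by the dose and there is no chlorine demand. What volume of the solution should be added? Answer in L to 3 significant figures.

25.2 L

Volume: 134,000 US gal × 3.785 L/gal = 507,190 L.
[OCl⁻]/[HOCl] = 10^(pH − pKa) = 10^(7.73 − 7.48) = 1.778; fraction as HOCl = 1/(1 + 1.778) = 0.3599.
Free chlorine required for 1.87 ppm HOCl: 1.87 / 0.3599 = 5.195 ppm.
FC to add: 5.195 − 0.3 = 4.895 mg/L as Cl₂.
Cl₂ equivalent: 4.895 mg/L × 507,190 L = 2483 g.
Product at 8.5% available Cl: 2483 / 0.085 = 29,210 g.
Volume: 29,210 g ÷ 1.16 g/mL = 25,180 mL.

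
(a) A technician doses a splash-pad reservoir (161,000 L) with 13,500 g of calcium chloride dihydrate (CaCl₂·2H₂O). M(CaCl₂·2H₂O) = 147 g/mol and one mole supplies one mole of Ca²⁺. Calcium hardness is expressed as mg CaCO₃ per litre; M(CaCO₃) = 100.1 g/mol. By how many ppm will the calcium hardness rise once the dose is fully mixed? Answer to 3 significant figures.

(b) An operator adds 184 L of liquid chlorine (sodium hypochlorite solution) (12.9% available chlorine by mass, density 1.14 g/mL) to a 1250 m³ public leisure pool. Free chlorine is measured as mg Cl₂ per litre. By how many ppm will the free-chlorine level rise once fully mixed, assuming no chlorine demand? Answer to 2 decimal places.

(a) 57.1 ppm; (b) 21.65 ppm

(a) Moles of Ca²⁺: 13,500 g ÷ 147 g/mol = 91.84 mol.
(a) As CaCO₃: 91.84 mol × 100.1 g/mol = 9193 g.
(a) Rise: 9193 g / 161,000 L × 1000 = 57.1 mg/L.

(b) Volume: 1250 m³ = 1,250,000 L.
(b) Mass of solution: 184 L × 1000 mL/L × 1.14 g/mL = 209,800 g.
(b) Available chlorine delivered: 209,800 g × 0.129 = 27,060 g as Cl₂.
(b) Concentration rise: 27,060 g / 1,250,000 L = 21.65 mg/L = 21.65 ppm.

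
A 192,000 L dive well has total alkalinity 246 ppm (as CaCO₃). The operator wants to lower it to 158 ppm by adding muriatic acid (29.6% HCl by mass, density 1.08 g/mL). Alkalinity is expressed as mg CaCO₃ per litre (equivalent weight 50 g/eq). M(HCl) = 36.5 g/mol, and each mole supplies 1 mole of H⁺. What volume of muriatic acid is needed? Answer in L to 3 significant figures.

Alkalinity to neutralize: (246 − 158) = 88 mg/L as CaCO₃ × 192,000 L = 16,900 g as CaCO₃.
Equivalents of H⁺ required: 16,900 ÷ 50 g/eq = 337.9 eq = 337.9 mol HCl.
Mass of HCl: 337.9 × 36.5 = 12,330 g.
Mass of 29.6% solution: 12,330 / 0.296 = 41,670 g.
Volume: 41,670 g ÷ 1.08 g/mL = 38,580 mL.

38.6 L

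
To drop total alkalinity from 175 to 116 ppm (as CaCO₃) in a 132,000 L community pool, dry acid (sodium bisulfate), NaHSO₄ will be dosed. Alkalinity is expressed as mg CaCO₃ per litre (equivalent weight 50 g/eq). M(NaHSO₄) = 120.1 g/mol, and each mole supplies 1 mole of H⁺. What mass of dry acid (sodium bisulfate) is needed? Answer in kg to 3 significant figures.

Alkalinity to neutralize: (175 − 116) = 59 mg/L as CaCO₃ × 132,000 L = 7788 g as CaCO₃.
Equivalents of H⁺ required: 7788 ÷ 50 g/eq = 155.8 eq = 155.8 mol NaHSO₄.
Mass of NaHSO₄: 155.8 × 120.1 = 18,710 g.

18.7 kg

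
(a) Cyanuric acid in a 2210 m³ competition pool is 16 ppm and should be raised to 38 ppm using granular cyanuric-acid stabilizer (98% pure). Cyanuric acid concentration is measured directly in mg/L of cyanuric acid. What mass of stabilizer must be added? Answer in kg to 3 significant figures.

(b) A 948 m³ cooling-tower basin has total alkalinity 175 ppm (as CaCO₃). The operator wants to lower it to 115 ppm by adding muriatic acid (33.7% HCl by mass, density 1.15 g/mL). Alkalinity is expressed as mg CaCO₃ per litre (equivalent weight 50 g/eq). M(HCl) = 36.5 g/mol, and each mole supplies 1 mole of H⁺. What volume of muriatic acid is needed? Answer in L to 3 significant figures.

(a) 49.6 kg; (b) 107 L

(a) Volume: 2210 m³ = 2,210,000 L.
(a) CYA to add: (38 − 16) = 22 mg/L × 2,210,000 L = 48,620 g cyanuric acid.
(a) At 98% purity: 48,620 / 0.98 = 49,610 g product.

(b) Volume: 948 m³ = 948,000 L.
(b) Alkalinity to neutralize: (175 − 115) = 60 mg/L as CaCO₃ × 948,000 L = 56,880 g as CaCO₃.
(b) Equivalents of H⁺ required: 56,880 ÷ 50 g/eq = 1138 eq = 1138 mol HCl.
(b) Mass of HCl: 1138 × 36.5 = 41,520 g.
(b) Mass of 33.7% solution: 41,520 / 0.337 = 123,200 g.
(b) Volume: 123,200 g ÷ 1.15 g/mL = 107,100 mL.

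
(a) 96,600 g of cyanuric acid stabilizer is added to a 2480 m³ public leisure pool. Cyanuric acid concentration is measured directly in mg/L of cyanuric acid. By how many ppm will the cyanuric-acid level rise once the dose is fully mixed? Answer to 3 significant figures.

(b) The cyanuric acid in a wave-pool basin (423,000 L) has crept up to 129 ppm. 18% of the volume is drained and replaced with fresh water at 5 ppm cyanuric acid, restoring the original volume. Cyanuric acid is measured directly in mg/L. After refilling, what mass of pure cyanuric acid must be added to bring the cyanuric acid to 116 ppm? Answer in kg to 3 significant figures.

(a) Volume: 2480 m³ = 2,480,000 L.
(a) Rise: 96,600 g / 2,480,000 L × 1000 = 38.95 mg/L.

(b) After draining 18% and refilling: 129 × 0.82 + 5 × 0.18 = 106.68 ppm.
(b) Deficit to target: 116 − 106.68 = 9.32 mg/L.
(b) Mass: 9.32 mg/L × 423,000 L = 3942 g cyanuric acid.

(a) 39.0 ppm; (b) 3.94 kg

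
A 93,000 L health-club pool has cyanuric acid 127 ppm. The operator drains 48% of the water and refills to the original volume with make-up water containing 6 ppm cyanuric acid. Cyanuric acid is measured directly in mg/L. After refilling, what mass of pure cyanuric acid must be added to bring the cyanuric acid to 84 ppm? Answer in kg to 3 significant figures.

1.40 kg

After draining 48% and refilling: 127 × 0.52 + 6 × 0.48 = 68.92 ppm.
Deficit to target: 84 − 68.92 = 15.08 mg/L.
Mass: 15.08 mg/L × 93,000 L = 1402 g cyanuric acid.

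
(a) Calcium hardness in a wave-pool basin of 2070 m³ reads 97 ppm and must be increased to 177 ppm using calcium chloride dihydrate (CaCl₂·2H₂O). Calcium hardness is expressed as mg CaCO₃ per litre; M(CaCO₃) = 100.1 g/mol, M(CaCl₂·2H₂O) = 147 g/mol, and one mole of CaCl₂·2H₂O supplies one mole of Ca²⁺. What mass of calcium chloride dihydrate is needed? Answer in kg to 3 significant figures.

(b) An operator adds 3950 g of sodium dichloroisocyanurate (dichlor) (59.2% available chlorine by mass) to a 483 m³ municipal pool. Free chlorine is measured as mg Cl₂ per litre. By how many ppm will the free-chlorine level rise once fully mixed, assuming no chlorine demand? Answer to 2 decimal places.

(a) 243 kg; (b) 4.84 ppm

(a) Volume: 2070 m³ = 2,070,000 L.
(a) Hardness to add: (177 − 97) = 80 mg/L as CaCO₃ × 2,070,000 L = 165,600 g as CaCO₃.
(a) Moles of Ca²⁺ (1 mol Ca²⁺ ≡ 1 mol CaCO₃): 165,600 / 100.1 g/mol = 1654 mol.
(a) Mass of CaCl₂·2H₂O: 1654 × 147 = 243,200 g.

(b) Volume: 483 m³ = 483,000 L.
(b) Available chlorine delivered: 3950 g × 0.592 = 2338 g as Cl₂.
(b) Concentration rise: 2338 g / 483,000 L = 4.841 mg/L = 4.84 ppm.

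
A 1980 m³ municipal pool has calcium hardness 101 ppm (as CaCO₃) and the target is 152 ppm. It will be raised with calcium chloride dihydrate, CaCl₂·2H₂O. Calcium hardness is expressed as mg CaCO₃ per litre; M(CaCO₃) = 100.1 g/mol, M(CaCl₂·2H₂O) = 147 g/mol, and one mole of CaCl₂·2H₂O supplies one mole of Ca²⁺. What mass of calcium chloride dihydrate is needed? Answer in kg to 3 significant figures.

148 kg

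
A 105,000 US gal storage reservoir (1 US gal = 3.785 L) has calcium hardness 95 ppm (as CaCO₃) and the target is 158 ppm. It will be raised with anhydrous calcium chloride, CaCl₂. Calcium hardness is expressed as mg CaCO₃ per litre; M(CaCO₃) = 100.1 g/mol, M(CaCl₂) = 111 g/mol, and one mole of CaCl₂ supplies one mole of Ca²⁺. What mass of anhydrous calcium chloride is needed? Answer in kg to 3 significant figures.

27.8 kg

Volume: 105,000 US gal × 3.785 L/gal = 397,425 L.
Hardness to add: (158 − 95) = 63 mg/L as CaCO₃ × 397,425 L = 25,040 g as CaCO₃.
Moles of Ca²⁺ (1 mol Ca²⁺ ≡ 1 mol CaCO₃): 25,040 / 100.1 g/mol = 250.1 mol.
Mass of CaCl₂: 250.1 × 111 = 27,760 g.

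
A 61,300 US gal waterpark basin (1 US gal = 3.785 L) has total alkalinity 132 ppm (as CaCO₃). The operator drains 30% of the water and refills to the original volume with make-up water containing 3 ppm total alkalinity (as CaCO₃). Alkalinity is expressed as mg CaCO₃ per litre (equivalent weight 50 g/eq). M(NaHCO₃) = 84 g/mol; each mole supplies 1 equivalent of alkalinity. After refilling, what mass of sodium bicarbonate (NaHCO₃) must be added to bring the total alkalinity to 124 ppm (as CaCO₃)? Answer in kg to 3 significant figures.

12.0 kg

Volume: 61,300 US gal × 3.785 L/gal = 232,020 L.
After draining 30% and refilling: 132 × 0.70 + 3 × 0.30 = 93.3 ppm.
Deficit to target: 124 − 93.3 = 30.7 mg/L.
As CaCO₃: 30.7 mg/L × 232,020 L = 7123 g; ÷ 50 g/eq ÷ 1 = 142.5 mol NaHCO₃.
Mass: 142.5 × 84 = 11,970 g.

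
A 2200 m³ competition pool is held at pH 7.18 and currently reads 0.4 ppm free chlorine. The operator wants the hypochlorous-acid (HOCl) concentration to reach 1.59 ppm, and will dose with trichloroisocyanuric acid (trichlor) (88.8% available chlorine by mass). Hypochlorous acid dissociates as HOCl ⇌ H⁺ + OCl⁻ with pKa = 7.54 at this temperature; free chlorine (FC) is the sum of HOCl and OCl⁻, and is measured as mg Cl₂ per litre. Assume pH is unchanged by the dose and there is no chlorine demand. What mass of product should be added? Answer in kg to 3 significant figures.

Volume: 2200 m³ = 2,200,000 L.
[OCl⁻]/[HOCl] = 10^(pH − pKa) = 10^(7.18 − 7.54) = 0.4365; fraction as HOCl = 1/(1 + 0.4365) = 0.6961.
Free chlorine required for 1.59 ppm HOCl: 1.59 / 0.6961 = 2.284 ppm.
FC to add: 2.284 − 0.4 = 1.884 mg/L as Cl₂.
Cl₂ equivalent: 1.884 mg/L × 2,200,000 L = 4145 g.
Product at 88.8% available Cl: 4145 / 0.888 = 4668 g.

4.67 kg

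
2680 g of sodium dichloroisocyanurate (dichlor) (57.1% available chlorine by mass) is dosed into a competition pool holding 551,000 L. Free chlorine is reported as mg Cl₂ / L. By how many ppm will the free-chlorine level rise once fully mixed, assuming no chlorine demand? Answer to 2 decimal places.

Available chlorine delivered: 2680 g × 0.571 = 1530 g as Cl₂.
Concentration rise: 1530 g / 551,000 L = 2.777 mg/L = 2.78 ppm.

2.78 ppm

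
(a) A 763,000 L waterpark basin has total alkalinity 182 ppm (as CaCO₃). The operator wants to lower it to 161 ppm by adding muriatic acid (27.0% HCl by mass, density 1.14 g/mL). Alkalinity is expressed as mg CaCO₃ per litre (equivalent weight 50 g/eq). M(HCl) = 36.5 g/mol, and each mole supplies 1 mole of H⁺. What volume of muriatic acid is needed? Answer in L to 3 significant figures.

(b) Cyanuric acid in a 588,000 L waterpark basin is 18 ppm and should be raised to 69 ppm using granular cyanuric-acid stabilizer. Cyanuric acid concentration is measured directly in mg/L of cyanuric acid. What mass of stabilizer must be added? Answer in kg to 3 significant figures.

(a) 38.0 L; (b) 30.0 kg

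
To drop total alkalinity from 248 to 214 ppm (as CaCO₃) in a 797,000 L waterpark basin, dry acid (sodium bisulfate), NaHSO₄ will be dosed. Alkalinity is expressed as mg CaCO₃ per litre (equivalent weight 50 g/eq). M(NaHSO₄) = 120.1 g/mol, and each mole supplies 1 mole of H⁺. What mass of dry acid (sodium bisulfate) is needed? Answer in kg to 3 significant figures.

Alkalinity to neutralize: (248 − 214) = 34 mg/L as CaCO₃ × 797,000 L = 27,100 g as CaCO₃.
Equivalents of H⁺ required: 27,100 ÷ 50 g/eq = 542 eq = 542 mol NaHSO₄.
Mass of NaHSO₄: 542 × 120.1 = 65,090 g.

65.1 kg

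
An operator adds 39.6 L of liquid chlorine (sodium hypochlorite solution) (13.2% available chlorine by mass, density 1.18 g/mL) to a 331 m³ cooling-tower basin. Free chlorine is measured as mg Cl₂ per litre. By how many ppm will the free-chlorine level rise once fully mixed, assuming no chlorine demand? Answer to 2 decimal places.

18.63 ppm

Volume: 331 m³ = 331,000 L.
Mass of solution: 39.6 L × 1000 mL/L × 1.18 g/mL = 46,730 g.
Available chlorine delivered: 46,730 g × 0.132 = 6168 g as Cl₂.
Concentration rise: 6168 g / 331,000 L = 18.63 mg/L = 18.63 ppm.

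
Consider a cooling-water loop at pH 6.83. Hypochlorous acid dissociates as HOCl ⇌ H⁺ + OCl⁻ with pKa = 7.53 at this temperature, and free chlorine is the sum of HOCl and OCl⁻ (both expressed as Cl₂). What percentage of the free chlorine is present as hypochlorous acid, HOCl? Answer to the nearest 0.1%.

[OCl⁻]/[HOCl] = 10^(pH − pKa) = 10^(6.83 − 7.53) = 10^-0.70 = 0.1995.
Fraction as HOCl = 1 / (1 + 0.1995) = 0.8337.

83.4%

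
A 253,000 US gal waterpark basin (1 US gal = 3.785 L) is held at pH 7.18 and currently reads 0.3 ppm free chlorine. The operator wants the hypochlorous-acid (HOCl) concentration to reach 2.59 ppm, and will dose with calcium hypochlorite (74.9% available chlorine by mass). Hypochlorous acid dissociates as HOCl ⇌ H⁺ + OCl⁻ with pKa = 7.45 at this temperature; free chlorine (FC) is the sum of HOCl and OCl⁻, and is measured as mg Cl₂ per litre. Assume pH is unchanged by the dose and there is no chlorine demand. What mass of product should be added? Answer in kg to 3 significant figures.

4.71 kg

Volume: 253,000 US gal × 3.785 L/gal = 957,605 L.
[OCl⁻]/[HOCl] = 10^(pH − pKa) = 10^(7.18 − 7.45) = 0.537; fraction as HOCl = 1/(1 + 0.537) = 0.6506.
Free chlorine required for 2.59 ppm HOCl: 2.59 / 0.6506 = 3.981 ppm.
FC to add: 3.981 − 0.3 = 3.681 mg/L as Cl₂.
Cl₂ equivalent: 3.681 mg/L × 957,605 L = 3525 g.
Product at 74.9% available Cl: 3525 / 0.749 = 4706 g.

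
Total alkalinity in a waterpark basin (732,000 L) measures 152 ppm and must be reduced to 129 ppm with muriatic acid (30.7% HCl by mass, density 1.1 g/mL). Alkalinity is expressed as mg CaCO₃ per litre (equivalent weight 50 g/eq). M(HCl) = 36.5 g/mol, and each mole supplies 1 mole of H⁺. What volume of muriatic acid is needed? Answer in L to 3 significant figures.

36.4 L

Alkalinity to neutralize: (152 − 129) = 23 mg/L as CaCO₃ × 732,000 L = 16,840 g as CaCO₃.
Equivalents of H⁺ required: 16,840 ÷ 50 g/eq = 336.7 eq = 336.7 mol HCl.
Mass of HCl: 336.7 × 36.5 = 12,290 g.
Mass of 30.7% solution: 12,290 / 0.307 = 40,030 g.
Volume: 40,030 g ÷ 1.1 g/mL = 36,390 mL.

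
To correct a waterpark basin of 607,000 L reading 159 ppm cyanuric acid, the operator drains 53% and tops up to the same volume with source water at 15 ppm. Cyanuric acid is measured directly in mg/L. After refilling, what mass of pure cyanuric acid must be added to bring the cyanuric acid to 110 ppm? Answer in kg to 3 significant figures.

After draining 53% and refilling: 159 × 0.47 + 15 × 0.53 = 82.68 ppm.
Deficit to target: 110 − 82.68 = 27.32 mg/L.
Mass: 27.32 mg/L × 607,000 L = 16,580 g cyanuric acid.

16.6 kg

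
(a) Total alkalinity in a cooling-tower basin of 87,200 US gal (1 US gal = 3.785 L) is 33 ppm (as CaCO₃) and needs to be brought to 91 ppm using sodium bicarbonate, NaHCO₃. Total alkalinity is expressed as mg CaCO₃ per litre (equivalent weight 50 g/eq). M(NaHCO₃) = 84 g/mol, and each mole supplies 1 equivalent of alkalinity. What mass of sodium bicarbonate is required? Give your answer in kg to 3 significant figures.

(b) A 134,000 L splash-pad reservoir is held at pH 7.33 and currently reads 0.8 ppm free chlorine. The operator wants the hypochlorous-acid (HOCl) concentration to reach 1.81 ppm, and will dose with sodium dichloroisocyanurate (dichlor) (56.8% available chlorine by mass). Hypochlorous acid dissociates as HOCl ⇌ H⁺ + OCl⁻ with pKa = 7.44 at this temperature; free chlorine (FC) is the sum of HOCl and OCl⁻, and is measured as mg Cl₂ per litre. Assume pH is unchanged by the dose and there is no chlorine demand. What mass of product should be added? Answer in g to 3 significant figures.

(a) 32.2 kg; (b) 570 g

(a) Volume: 87,200 US gal × 3.785 L/gal = 330,052 L.
(a) Alkalinity to add: (91 − 33) = 58 mg/L as CaCO₃ × 330,052 L = 19,140 g as CaCO₃.
(a) Equivalents: 19,140 g ÷ 50 g/eq = 382.9 eq.
(a) NaHCO₃ supplies 1 eq per mole → 382.9 mol.
(a) Mass: 382.9 mol × 84 g/mol = 32,160 g.

(b) [OCl⁻]/[HOCl] = 10^(pH − pKa) = 10^(7.33 − 7.44) = 0.7762; fraction as HOCl = 1/(1 + 0.7762) = 0.563.
(b) Free chlorine required for 1.81 ppm HOCl: 1.81 / 0.563 = 3.215 ppm.
(b) FC to add: 3.215 − 0.8 = 2.415 mg/L as Cl₂.
(b) Cl₂ equivalent: 2.415 mg/L × 134,000 L = 323.6 g.
(b) Product at 56.8% available Cl: 323.6 / 0.568 = 569.7 g.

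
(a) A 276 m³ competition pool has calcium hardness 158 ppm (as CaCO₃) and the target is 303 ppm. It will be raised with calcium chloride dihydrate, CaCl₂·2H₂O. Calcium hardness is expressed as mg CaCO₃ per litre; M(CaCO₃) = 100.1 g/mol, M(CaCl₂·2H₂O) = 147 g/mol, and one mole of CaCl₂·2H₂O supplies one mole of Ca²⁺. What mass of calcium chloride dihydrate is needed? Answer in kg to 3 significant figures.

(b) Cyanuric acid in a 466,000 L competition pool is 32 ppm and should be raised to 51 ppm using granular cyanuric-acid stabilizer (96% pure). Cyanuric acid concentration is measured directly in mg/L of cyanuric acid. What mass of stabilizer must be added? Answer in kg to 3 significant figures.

(a) 58.8 kg; (b) 9.22 kg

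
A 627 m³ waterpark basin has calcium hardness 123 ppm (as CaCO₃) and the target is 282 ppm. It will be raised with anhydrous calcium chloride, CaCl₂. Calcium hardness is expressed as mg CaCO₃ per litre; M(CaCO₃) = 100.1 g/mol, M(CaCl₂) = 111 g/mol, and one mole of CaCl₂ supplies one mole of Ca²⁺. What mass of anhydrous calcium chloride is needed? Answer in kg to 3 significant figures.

Volume: 627 m³ = 627,000 L.
Hardness to add: (282 − 123) = 159 mg/L as CaCO₃ × 627,000 L = 99,690 g as CaCO₃.
Moles of Ca²⁺ (1 mol Ca²⁺ ≡ 1 mol CaCO₃): 99,690 / 100.1 g/mol = 995.9 mol.
Mass of CaCl₂: 995.9 × 111 = 110,500 g.

111 kg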